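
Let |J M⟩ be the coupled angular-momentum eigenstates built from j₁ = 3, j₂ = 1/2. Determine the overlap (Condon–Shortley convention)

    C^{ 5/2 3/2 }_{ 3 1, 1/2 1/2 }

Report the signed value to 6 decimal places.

-0.534522  (= −√(2/7))

j₁+j₂−J=1  J+j₁−j₂=5  J−j₁+j₂=0  j₁+j₂+J+1=7
(j₁±m₁, j₂±m₂, J±M) = (4,2,1,0,4,1)
P² = 1152/7
sum k=1..1:
  [1] −1/24 = -1/24
S = -1/24
C² = P²·S² = 2/7 ; C = -0.534522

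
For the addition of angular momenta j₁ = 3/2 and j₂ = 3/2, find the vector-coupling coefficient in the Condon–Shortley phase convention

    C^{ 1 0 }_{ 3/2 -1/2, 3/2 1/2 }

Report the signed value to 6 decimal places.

√[3·2!1!1!/5! · 1!2!2!1!1!1!] = √(1/5)
  +(−1)^1/∏(1,1,1,1,0,0)! = -1  (running -1)
  +(−1)^2/∏(2,0,0,0,1,1)! = 1/2  (running -1/2)
⟨..|..⟩ = √(1/5)·(-1/2) = -0.223607

−√(1/20) ≈ -0.223607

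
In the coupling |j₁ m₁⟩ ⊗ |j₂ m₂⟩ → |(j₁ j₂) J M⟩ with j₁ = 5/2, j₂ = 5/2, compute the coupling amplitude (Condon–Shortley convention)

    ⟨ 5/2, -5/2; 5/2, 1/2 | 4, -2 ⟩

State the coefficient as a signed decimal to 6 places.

j₁+j₂−J=1  J+j₁−j₂=4  J−j₁+j₂=4  j₁+j₂+J+1=10
(j₁±m₁, j₂±m₂, J±M) = (0,5,3,2,2,6)
P² = 20736/7
sum k=1..1:
  [1] −1/96 = -1/96
S = -1/96
C² = P²·S² = 9/28 ; C = -0.566947

-0.566947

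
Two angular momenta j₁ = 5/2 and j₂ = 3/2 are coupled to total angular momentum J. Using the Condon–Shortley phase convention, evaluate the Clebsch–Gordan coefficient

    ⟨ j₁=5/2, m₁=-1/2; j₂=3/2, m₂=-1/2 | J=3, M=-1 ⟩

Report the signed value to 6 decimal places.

j₁+j₂−J=1  J+j₁−j₂=4  J−j₁+j₂=2  j₁+j₂+J+1=8
(j₁±m₁, j₂±m₂, J±M) = (2,3,1,2,2,4)
P² = 48/5
sum k=0..1:
  [0] +1/6 = 1/6
  [1] −1/8 = -1/8
S = 1/24
C² = P²·S² = 1/60 ; C = +0.129099

+0.129099  (= +√(1/60))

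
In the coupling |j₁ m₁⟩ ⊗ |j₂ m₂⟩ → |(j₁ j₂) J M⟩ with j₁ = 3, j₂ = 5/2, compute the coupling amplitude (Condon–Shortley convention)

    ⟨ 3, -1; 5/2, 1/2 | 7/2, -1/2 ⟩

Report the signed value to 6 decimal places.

−√(1/63) ≈ -0.125988

triangle: 2!*4!*3!/10! = 288/3628800
(j±m)!: 2!*4!*3!*2!*3!*4! = 82944
prefactor² = (2J+1)*Δ*N² = 9216/175
  k=0: +1/(0!*2!*4!*3!*0!*0!) = 1/288
  k=1: −1/(1!*1!*3!*2!*1!*1!) = -1/12
  k=2: +1/(2!*0!*2!*1!*2!*2!) = 1/16
Σ = -5/288  ⇒  CG² = 9216/175*(-5/288)² = 1/63
CG = −√(1/63) = -0.125988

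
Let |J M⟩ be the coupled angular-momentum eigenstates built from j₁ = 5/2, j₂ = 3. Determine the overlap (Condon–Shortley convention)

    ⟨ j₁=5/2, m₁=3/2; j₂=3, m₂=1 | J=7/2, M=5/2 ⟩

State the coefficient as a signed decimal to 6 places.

j₁+j₂−J=2  J+j₁−j₂=3  J−j₁+j₂=4  j₁+j₂+J+1=10
(j₁±m₁, j₂±m₂, J±M) = (4,1,4,2,6,1)
P² = 18432/35
sum k=0..1:
  [0] +1/96 = 1/96
  [1] −1/36 = -1/36
S = -5/288
C² = P²·S² = 10/63 ; C = -0.398410

−√(10/63) ≈ -0.398410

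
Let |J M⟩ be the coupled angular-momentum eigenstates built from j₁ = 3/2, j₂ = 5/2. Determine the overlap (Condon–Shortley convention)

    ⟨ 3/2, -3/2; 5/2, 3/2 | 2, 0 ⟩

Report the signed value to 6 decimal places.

+0.654654  (= +√(3/7))

j₁+j₂−J=2  J+j₁−j₂=1  J−j₁+j₂=3  j₁+j₂+J+1=7
(j₁±m₁, j₂±m₂, J±M) = (0,3,4,1,2,2)
P² = 48/7
sum k=2..2:
  [2] +1/4 = 1/4
S = 1/4
C² = P²·S² = 3/7 ; C = +0.654654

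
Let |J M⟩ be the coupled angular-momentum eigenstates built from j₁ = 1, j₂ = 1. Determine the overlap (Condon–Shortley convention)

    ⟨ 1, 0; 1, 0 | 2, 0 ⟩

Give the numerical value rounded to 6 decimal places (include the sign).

+√(2/3) ≈ +0.816497

triangle: 0!×2!×2!/5! = 4/120
(j±m)!: 1!×1!×1!×1!×2!×2! = 4
prefactor² = (2J+1)×Δ×N² = 2/3
  k=0: +1/(0!×0!×1!×1!×1!×1!) = 1
Σ = 1  ⇒  CG² = 2/3×1² = 2/3
CG = +√(2/3) = +0.816497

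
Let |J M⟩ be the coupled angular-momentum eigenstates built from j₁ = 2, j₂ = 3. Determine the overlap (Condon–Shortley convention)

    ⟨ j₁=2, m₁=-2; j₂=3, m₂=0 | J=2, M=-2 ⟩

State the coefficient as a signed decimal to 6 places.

−√(1/14) = -0.267261

triangle: 3!·1!·3!/8! = 36/40320
(j±m)!: 0!·4!·3!·3!·0!·4! = 20736
prefactor² = (2J+1)·Δ·N² = 648/7
  k=3: −1/(3!·0!·1!·0!·0!·3!) = -1/36
Σ = -1/36  ⇒  CG² = 648/7·(-1/36)² = 1/14
CG = −√(1/14) = -0.267261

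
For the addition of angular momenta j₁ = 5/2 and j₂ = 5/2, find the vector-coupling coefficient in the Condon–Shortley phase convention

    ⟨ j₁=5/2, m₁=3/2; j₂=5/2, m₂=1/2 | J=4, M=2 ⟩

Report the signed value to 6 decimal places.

+0.422577

√[9·1!4!4!/10! · 4!1!3!2!6!2!] = √(20736/35)
  +(−1)^0/∏(0,1,1,3,3,1)! = 1/36  (running 1/36)
  +(−1)^1/∏(1,0,0,2,4,2)! = -1/96  (running 5/288)
⟨..|..⟩ = √(20736/35)·(5/288) = +0.422577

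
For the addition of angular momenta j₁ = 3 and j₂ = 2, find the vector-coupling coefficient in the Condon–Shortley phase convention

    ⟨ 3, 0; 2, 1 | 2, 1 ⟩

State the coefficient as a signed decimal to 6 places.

+√(2/7) = +0.534522

j₁+j₂−J=3  J+j₁−j₂=3  J−j₁+j₂=1  j₁+j₂+J+1=8
(j₁±m₁, j₂±m₂, J±M) = (3,3,3,1,3,1)
P² = 81/14
sum k=2..3:
  [2] +1/4 = 1/4
  [3] −1/36 = -1/36
S = 2/9
C² = P²·S² = 2/7 ; C = +0.534522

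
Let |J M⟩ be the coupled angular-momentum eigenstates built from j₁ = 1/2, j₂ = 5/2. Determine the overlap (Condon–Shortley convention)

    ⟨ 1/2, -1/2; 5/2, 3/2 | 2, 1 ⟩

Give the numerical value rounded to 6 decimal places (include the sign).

−√(2/3) ≈ -0.816497

j₁+j₂−J=1  J+j₁−j₂=0  J−j₁+j₂=4  j₁+j₂+J+1=6
(j₁±m₁, j₂±m₂, J±M) = (0,1,4,1,3,1)
P² = 24
sum k=1..1:
  [1] −1/6 = -1/6
S = -1/6
C² = P²·S² = 2/3 ; C = -0.816497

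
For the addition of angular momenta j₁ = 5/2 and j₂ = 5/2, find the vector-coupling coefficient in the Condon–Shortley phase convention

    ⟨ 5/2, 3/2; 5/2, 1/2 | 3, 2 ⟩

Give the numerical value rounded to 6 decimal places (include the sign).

triangle: 2!×3!×3!/9! = 72/362880
(j±m)!: 4!×1!×3!×2!×5!×1! = 34560
prefactor² = (2J+1)×Δ×N² = 48
  k=0: +1/(0!×2!×1!×3!×2!×0!) = 1/24
  k=1: −1/(1!×1!×0!×2!×3!×1!) = -1/12
Σ = -1/24  ⇒  CG² = 48×(-1/24)² = 1/12
CG = −√(1/12) = -0.288675

−√(1/12) ≈ -0.288675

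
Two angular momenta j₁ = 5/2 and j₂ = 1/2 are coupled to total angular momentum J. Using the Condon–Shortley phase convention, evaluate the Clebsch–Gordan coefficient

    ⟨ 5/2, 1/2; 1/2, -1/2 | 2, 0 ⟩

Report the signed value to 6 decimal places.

+√(1/2) = +0.707107

triangle: 1!×4!×0!/6! = 24/720
(j±m)!: 3!×2!×0!×1!×2!×2! = 48
prefactor² = (2J+1)×Δ×N² = 8
  k=0: +1/(0!×1!×2!×0!×2!×0!) = 1/4
Σ = 1/4  ⇒  CG² = 8×1/4² = 1/2
CG = +√(1/2) = +0.707107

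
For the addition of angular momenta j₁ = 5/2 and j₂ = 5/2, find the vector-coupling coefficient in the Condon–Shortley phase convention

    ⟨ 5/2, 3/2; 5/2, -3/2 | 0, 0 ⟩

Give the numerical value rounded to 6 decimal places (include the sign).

triangle: 5!×0!×0!/6! = 120/720
(j±m)!: 4!×1!×1!×4!×0!×0! = 576
prefactor² = (2J+1)×Δ×N² = 96
  k=1: −1/(1!×4!×0!×0!×0!×0!) = -1/24
Σ = -1/24  ⇒  CG² = 96×(-1/24)² = 1/6
CG = −√(1/6) = -0.408248

−√(1/6) ≈ -0.408248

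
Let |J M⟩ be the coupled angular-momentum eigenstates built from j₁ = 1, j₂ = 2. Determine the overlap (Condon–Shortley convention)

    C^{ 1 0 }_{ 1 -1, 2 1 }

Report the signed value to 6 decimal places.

triangle: 2!×0!×2!/5! = 4/120
(j±m)!: 0!×2!×3!×1!×1!×1! = 12
prefactor² = (2J+1)×Δ×N² = 6/5
  k=2: +1/(2!×0!×0!×1!×0!×1!) = 1/2
Σ = 1/2  ⇒  CG² = 6/5×1/2² = 3/10
CG = +√(3/10) = +0.547723

+√(3/10) = +0.547723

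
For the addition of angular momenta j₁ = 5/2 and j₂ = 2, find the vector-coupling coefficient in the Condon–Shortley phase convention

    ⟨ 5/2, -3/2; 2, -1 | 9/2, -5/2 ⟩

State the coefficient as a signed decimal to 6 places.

+√(5/9) ≈ +0.745356

√[10·0!5!4!/10! · 1!4!1!3!2!7!] = √(11520)
  +(−1)^0/∏(0,0,4,1,1,3)! = 1/144  (running 1/144)
⟨..|..⟩ = √(11520)·(1/144) = +0.745356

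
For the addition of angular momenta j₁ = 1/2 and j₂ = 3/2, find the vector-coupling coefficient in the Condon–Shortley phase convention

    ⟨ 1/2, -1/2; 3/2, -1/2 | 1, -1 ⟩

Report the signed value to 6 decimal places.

-0.500000

triangle: 1!·0!·2!/4! = 2/24
(j±m)!: 0!·1!·1!·2!·0!·2! = 4
prefactor² = (2J+1)·Δ·N² = 1
  k=1: −1/(1!·0!·0!·0!·0!·2!) = -1/2
Σ = -1/2  ⇒  CG² = 1·(-1/2)² = 1/4
CG = −√(1/4) = -0.500000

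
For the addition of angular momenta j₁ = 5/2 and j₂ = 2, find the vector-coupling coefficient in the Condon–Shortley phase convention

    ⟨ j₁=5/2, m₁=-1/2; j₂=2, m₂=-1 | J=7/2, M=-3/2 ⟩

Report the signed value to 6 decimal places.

+√(2/21) = +0.308607

√[8·1!4!3!/9! · 2!3!1!3!2!5!] = √(384/7)
  +(−1)^0/∏(0,1,3,1,1,2)! = 1/12  (running 1/12)
  +(−1)^1/∏(1,0,2,0,2,3)! = -1/24  (running 1/24)
⟨..|..⟩ = √(384/7)·(1/24) = +0.308607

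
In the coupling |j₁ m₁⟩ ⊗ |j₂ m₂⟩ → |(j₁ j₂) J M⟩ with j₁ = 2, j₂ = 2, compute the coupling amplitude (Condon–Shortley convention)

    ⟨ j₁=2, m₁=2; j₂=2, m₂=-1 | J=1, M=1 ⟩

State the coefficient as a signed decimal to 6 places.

j₁+j₂−J=3  J+j₁−j₂=1  J−j₁+j₂=1  j₁+j₂+J+1=6
(j₁±m₁, j₂±m₂, J±M) = (4,0,1,3,2,0)
P² = 36/5
sum k=0..0:
  [0] +1/6 = 1/6
S = 1/6
C² = P²·S² = 1/5 ; C = +0.447214

+√(1/5) = +0.447214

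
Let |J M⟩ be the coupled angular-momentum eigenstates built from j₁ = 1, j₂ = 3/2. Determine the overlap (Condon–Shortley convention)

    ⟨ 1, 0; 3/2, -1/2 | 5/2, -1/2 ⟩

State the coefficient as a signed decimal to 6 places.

√[6·0!2!3!/6! · 1!1!1!2!2!3!] = √(12/5)
  +(−1)^0/∏(0,0,1,1,1,2)! = 1/2  (running 1/2)
⟨..|..⟩ = √(12/5)·(1/2) = +0.774597

+0.774597  (= +√(3/5))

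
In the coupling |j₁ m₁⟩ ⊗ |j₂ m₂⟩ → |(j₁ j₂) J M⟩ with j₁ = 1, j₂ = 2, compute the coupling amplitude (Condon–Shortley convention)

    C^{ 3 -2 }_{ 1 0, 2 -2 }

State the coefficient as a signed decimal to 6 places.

+√(1/3) ≈ +0.577350

√[7·0!2!4!/7! · 1!1!0!4!1!5!] = √(192)
  +(−1)^0/∏(0,0,1,0,1,4)! = 1/24  (running 1/24)
⟨..|..⟩ = √(192)·(1/24) = +0.577350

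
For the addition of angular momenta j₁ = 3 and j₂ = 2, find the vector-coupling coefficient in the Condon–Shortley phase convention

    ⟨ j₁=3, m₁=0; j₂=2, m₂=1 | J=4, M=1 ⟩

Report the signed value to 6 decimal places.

triangle: 1!·5!·3!/10! = 720/3628800
(j±m)!: 3!·3!·3!·1!·5!·3! = 155520
prefactor² = (2J+1)·Δ·N² = 1944/7
  k=0: +1/(0!·1!·3!·3!·2!·0!) = 1/72
  k=1: −1/(1!·0!·2!·2!·3!·1!) = -1/24
Σ = -1/36  ⇒  CG² = 1944/7·(-1/36)² = 3/14
CG = −√(3/14) = -0.462910

−√(3/14) ≈ -0.462910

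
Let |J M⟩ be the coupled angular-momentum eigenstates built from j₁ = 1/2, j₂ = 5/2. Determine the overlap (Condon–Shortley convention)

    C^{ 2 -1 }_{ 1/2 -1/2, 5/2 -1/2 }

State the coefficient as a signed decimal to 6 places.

√[5·1!0!4!/6! · 0!1!2!3!1!3!] = √(12)
  +(−1)^1/∏(1,0,0,1,0,3)! = -1/6  (running -1/6)
⟨..|..⟩ = √(12)·(-1/6) = -0.577350

-0.577350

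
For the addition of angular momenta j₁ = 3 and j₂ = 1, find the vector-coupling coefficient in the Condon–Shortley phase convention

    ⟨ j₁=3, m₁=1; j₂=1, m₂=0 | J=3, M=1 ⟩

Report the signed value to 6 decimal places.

j₁+j₂−J=1  J+j₁−j₂=5  J−j₁+j₂=1  j₁+j₂+J+1=8
(j₁±m₁, j₂±m₂, J±M) = (4,2,1,1,4,2)
P² = 48
sum k=0..1:
  [0] +1/12 = 1/12
  [1] −1/24 = -1/24
S = 1/24
C² = P²·S² = 1/12 ; C = +0.288675

+√(1/12) = +0.288675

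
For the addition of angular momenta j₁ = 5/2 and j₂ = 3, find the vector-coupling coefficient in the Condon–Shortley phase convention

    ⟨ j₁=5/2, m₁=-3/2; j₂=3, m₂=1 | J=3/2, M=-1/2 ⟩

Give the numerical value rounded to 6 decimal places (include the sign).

j₁+j₂−J=4  J+j₁−j₂=1  J−j₁+j₂=2  j₁+j₂+J+1=8
(j₁±m₁, j₂±m₂, J±M) = (1,4,4,2,1,2)
P² = 384/35
sum k=3..4:
  [3] −1/6 = -1/6
  [4] +1/48 = 1/48
S = -7/48
C² = P²·S² = 7/30 ; C = -0.483046

−√(7/30) ≈ -0.483046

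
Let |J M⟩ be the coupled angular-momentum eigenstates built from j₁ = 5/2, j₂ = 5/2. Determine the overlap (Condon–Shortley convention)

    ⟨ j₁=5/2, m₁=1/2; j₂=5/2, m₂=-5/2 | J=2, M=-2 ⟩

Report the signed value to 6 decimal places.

triangle: 3!*2!*2!/8! = 24/40320
(j±m)!: 3!*2!*0!*5!*0!*4! = 34560
prefactor² = (2J+1)*Δ*N² = 720/7
  k=0: +1/(0!*3!*2!*0!*0!*2!) = 1/24
Σ = 1/24  ⇒  CG² = 720/7*1/24² = 5/28
CG = +√(5/28) = +0.422577

+√(5/28) = +0.422577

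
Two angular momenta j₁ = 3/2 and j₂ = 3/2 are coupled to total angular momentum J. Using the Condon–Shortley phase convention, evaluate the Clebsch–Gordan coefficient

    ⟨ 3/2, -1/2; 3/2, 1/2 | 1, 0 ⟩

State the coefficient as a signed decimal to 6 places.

-0.223607  (= −√(1/20))

triangle: 2!×1!×1!/5! = 2/120
(j±m)!: 1!×2!×2!×1!×1!×1! = 4
prefactor² = (2J+1)×Δ×N² = 1/5
  k=1: −1/(1!×1!×1!×1!×0!×0!) = -1
  k=2: +1/(2!×0!×0!×0!×1!×1!) = 1/2
Σ = -1/2  ⇒  CG² = 1/5×(-1/2)² = 1/20
CG = −√(1/20) = -0.223607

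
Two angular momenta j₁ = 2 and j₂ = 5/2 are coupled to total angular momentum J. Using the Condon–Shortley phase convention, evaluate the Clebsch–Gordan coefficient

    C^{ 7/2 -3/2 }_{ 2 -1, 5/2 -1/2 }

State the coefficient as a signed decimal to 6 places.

−√(2/21) = -0.308607

√[8·1!3!4!/9! · 1!3!2!3!2!5!] = √(384/7)
  +(−1)^0/∏(0,1,3,2,0,2)! = 1/24  (running 1/24)
  +(−1)^1/∏(1,0,2,1,1,3)! = -1/12  (running -1/24)
⟨..|..⟩ = √(384/7)·(-1/24) = -0.308607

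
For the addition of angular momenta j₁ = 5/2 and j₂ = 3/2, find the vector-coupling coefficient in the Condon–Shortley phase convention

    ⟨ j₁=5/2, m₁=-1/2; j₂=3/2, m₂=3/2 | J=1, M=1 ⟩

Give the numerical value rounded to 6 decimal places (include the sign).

-0.223607

triangle: 3!×2!×0!/6! = 12/720
(j±m)!: 2!×3!×3!×0!×2!×0! = 144
prefactor² = (2J+1)×Δ×N² = 36/5
  k=3: −1/(3!×0!×0!×0!×2!×0!) = -1/12
Σ = -1/12  ⇒  CG² = 36/5×(-1/12)² = 1/20
CG = −√(1/20) = -0.223607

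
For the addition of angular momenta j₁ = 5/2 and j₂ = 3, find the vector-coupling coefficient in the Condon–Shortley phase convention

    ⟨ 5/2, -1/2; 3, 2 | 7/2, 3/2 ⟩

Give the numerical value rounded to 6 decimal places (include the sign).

j₁+j₂−J=2  J+j₁−j₂=3  J−j₁+j₂=4  j₁+j₂+J+1=10
(j₁±m₁, j₂±m₂, J±M) = (2,3,5,1,5,2)
P² = 1536/7
sum k=1..2:
  [1] −1/48 = -1/48
  [2] +1/24 = 1/24
S = 1/48
C² = P²·S² = 2/21 ; C = +0.308607

+√(2/21) ≈ +0.308607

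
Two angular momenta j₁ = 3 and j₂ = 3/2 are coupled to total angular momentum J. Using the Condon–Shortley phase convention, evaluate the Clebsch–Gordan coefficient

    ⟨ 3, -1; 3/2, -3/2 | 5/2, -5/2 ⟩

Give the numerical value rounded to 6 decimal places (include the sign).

√[6·2!4!1!/8! · 2!4!0!3!0!5!] = √(1728/7)
  +(−1)^0/∏(0,2,4,0,0,1)! = 1/48  (running 1/48)
⟨..|..⟩ = √(1728/7)·(1/48) = +0.327327

+√(3/28) ≈ +0.327327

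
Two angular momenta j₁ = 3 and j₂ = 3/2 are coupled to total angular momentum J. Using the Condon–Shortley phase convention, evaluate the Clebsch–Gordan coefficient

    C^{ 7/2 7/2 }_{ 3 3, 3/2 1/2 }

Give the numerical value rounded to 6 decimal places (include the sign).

j₁+j₂−J=1  J+j₁−j₂=5  J−j₁+j₂=2  j₁+j₂+J+1=9
(j₁±m₁, j₂±m₂, J±M) = (6,0,2,1,7,0)
P² = 38400
sum k=0..0:
  [0] +1/240 = 1/240
S = 1/240
C² = P²·S² = 2/3 ; C = +0.816497

+√(2/3) ≈ +0.816497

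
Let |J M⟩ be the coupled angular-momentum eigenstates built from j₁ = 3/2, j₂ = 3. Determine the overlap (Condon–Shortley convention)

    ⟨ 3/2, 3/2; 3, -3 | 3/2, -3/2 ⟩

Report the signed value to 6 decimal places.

j₁+j₂−J=3  J+j₁−j₂=0  J−j₁+j₂=3  j₁+j₂+J+1=7
(j₁±m₁, j₂±m₂, J±M) = (3,0,0,6,0,3)
P² = 5184/7
sum k=0..0:
  [0] +1/36 = 1/36
S = 1/36
C² = P²·S² = 4/7 ; C = +0.755929

+√(4/7) = +0.755929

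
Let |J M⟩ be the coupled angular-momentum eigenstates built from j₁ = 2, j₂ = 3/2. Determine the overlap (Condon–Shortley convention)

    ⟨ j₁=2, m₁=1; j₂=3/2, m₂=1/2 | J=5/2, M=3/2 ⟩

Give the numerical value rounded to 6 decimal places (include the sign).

j₁+j₂−J=1  J+j₁−j₂=3  J−j₁+j₂=2  j₁+j₂+J+1=7
(j₁±m₁, j₂±m₂, J±M) = (3,1,2,1,4,1)
P² = 144/35
sum k=0..1:
  [0] +1/4 = 1/4
  [1] −1/6 = -1/6
S = 1/12
C² = P²·S² = 1/35 ; C = +0.169031

+0.169031  (= +√(1/35))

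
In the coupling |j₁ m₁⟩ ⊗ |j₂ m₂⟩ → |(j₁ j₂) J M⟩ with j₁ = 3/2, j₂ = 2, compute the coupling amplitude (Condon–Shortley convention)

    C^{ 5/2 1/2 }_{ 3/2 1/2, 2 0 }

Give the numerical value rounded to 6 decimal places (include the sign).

j₁+j₂−J=1  J+j₁−j₂=2  J−j₁+j₂=3  j₁+j₂+J+1=7
(j₁±m₁, j₂±m₂, J±M) = (2,1,2,2,3,2)
P² = 48/35
sum k=0..1:
  [0] +1/2 = 1/2
  [1] −1/4 = -1/4
S = 1/4
C² = P²·S² = 3/35 ; C = +0.292770

+0.292770  (= +√(3/35))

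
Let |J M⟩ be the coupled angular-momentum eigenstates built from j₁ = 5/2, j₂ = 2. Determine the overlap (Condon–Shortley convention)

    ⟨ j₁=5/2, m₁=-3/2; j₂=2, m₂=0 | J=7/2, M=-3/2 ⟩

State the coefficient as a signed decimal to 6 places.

-0.534522  (= −√(2/7))

triangle: 1!*4!*3!/9! = 144/362880
(j±m)!: 1!*4!*2!*2!*2!*5! = 23040
prefactor² = (2J+1)*Δ*N² = 512/7
  k=0: +1/(0!*1!*4!*2!*0!*1!) = 1/48
  k=1: −1/(1!*0!*3!*1!*1!*2!) = -1/12
Σ = -1/16  ⇒  CG² = 512/7*(-1/16)² = 2/7
CG = −√(2/7) = -0.534522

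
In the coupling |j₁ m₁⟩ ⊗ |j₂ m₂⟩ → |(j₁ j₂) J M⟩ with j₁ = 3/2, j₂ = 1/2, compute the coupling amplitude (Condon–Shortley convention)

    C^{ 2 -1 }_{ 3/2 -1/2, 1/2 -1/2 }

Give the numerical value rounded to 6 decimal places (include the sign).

j₁+j₂−J=0  J+j₁−j₂=3  J−j₁+j₂=1  j₁+j₂+J+1=5
(j₁±m₁, j₂±m₂, J±M) = (1,2,0,1,1,3)
P² = 3
sum k=0..0:
  [0] +1/2 = 1/2
S = 1/2
C² = P²·S² = 3/4 ; C = +0.866025

+0.866025  (= +√(3/4))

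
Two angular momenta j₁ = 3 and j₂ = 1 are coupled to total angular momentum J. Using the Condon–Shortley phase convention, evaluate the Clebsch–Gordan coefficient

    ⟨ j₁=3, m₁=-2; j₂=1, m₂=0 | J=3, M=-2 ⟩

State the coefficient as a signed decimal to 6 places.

triangle: 1!*5!*1!/8! = 120/40320
(j±m)!: 1!*5!*1!*1!*1!*5! = 14400
prefactor² = (2J+1)*Δ*N² = 300
  k=0: +1/(0!*1!*5!*1!*0!*0!) = 1/120
  k=1: −1/(1!*0!*4!*0!*1!*1!) = -1/24
Σ = -1/30  ⇒  CG² = 300*(-1/30)² = 1/3
CG = −√(1/3) = -0.577350

-0.577350  (= −√(1/3))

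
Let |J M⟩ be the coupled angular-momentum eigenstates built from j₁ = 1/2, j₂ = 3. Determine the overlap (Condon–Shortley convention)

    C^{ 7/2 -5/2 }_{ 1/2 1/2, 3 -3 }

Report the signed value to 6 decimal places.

+0.377964  (= +√(1/7))

j₁+j₂−J=0  J+j₁−j₂=1  J−j₁+j₂=6  j₁+j₂+J+1=8
(j₁±m₁, j₂±m₂, J±M) = (1,0,0,6,1,6)
P² = 518400/7
sum k=0..0:
  [0] +1/720 = 1/720
S = 1/720
C² = P²·S² = 1/7 ; C = +0.377964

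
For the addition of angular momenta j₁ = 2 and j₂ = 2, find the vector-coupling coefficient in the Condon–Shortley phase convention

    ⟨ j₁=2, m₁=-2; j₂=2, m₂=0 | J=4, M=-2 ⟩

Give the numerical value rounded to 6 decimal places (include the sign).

+√(3/14) = +0.462910

√[9·0!4!4!/9! · 0!4!2!2!2!6!] = √(13824/7)
  +(−1)^0/∏(0,0,4,2,0,2)! = 1/96  (running 1/96)
⟨..|..⟩ = √(13824/7)·(1/96) = +0.462910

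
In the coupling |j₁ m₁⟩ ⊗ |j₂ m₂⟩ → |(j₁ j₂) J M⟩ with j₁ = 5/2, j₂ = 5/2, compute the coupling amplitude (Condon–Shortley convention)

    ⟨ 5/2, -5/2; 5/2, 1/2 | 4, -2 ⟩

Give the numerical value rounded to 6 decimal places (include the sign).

√[9·1!4!4!/10! · 0!5!3!2!2!6!] = √(20736/7)
  +(−1)^1/∏(1,0,4,2,0,2)! = -1/96  (running -1/96)
⟨..|..⟩ = √(20736/7)·(-1/96) = -0.566947

−√(9/28) ≈ -0.566947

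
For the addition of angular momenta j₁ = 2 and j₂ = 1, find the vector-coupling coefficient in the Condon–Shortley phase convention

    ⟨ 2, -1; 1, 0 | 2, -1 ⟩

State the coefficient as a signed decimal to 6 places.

−√(1/6) = -0.408248

triangle: 1!·3!·1!/6! = 6/720
(j±m)!: 1!·3!·1!·1!·1!·3! = 36
prefactor² = (2J+1)·Δ·N² = 3/2
  k=0: +1/(0!·1!·3!·1!·0!·0!) = 1/6
  k=1: −1/(1!·0!·2!·0!·1!·1!) = -1/2
Σ = -1/3  ⇒  CG² = 3/2·(-1/3)² = 1/6
CG = −√(1/6) = -0.408248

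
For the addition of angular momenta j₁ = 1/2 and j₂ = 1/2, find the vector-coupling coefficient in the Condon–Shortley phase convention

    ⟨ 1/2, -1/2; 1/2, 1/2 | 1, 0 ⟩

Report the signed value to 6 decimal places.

triangle: 0!×1!×1!/3! = 1/6
(j±m)!: 0!×1!×1!×0!×1!×1! = 1
prefactor² = (2J+1)×Δ×N² = 1/2
  k=0: +1/(0!×0!×1!×1!×0!×0!) = 1
Σ = 1  ⇒  CG² = 1/2×1² = 1/2
CG = +√(1/2) = +0.707107

+0.707107  (= +√(1/2))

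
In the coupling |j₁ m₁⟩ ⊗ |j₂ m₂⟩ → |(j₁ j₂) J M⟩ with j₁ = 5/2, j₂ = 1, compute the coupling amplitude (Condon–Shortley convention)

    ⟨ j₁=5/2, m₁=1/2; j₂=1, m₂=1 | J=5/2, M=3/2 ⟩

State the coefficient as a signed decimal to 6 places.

−√(16/35) = -0.676123

j₁+j₂−J=1  J+j₁−j₂=4  J−j₁+j₂=1  j₁+j₂+J+1=7
(j₁±m₁, j₂±m₂, J±M) = (3,2,2,0,4,1)
P² = 576/35
sum k=1..1:
  [1] −1/6 = -1/6
S = -1/6
C² = P²·S² = 16/35 ; C = -0.676123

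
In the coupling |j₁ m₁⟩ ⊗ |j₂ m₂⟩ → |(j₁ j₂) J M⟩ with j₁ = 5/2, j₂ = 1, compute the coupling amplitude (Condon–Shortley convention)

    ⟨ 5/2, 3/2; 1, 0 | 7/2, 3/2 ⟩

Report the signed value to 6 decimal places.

√[8·0!5!2!/8! · 4!1!1!1!5!2!] = √(1920/7)
  +(−1)^0/∏(0,0,1,1,4,1)! = 1/24  (running 1/24)
⟨..|..⟩ = √(1920/7)·(1/24) = +0.690066

+0.690066  (= +√(10/21))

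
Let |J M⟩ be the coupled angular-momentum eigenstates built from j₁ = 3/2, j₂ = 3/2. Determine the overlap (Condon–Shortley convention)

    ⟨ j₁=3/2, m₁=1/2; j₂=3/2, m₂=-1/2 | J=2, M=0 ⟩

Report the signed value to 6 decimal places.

triangle: 1!·2!·2!/6! = 4/720
(j±m)!: 2!·1!·1!·2!·2!·2! = 16
prefactor² = (2J+1)·Δ·N² = 4/9
  k=0: +1/(0!·1!·1!·1!·1!·1!) = 1
  k=1: −1/(1!·0!·0!·0!·2!·2!) = -1/4
Σ = 3/4  ⇒  CG² = 4/9·3/4² = 1/4
CG = +√(1/4) = +0.500000

+0.500000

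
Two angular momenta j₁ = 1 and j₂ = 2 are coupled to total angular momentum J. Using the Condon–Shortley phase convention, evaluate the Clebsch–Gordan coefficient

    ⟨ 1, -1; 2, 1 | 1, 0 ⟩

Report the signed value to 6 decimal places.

+√(3/10) = +0.547723

j₁+j₂−J=2  J+j₁−j₂=0  J−j₁+j₂=2  j₁+j₂+J+1=5
(j₁±m₁, j₂±m₂, J±M) = (0,2,3,1,1,1)
P² = 6/5
sum k=2..2:
  [2] +1/2 = 1/2
S = 1/2
C² = P²·S² = 3/10 ; C = +0.547723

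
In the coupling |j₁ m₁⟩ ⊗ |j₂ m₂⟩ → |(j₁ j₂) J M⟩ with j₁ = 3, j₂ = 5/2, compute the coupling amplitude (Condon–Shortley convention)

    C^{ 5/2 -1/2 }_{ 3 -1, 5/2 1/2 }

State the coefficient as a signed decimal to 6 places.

triangle: 3!·3!·2!/9! = 72/362880
(j±m)!: 2!·4!·3!·2!·2!·3! = 6912
prefactor² = (2J+1)·Δ·N² = 288/35
  k=1: −1/(1!·2!·3!·2!·0!·0!) = -1/24
  k=2: +1/(2!·1!·2!·1!·1!·1!) = 1/4
  k=3: −1/(3!·0!·1!·0!·2!·2!) = -1/24
Σ = 1/6  ⇒  CG² = 288/35·1/6² = 8/35
CG = +√(8/35) = +0.478091

+0.478091  (= +√(8/35))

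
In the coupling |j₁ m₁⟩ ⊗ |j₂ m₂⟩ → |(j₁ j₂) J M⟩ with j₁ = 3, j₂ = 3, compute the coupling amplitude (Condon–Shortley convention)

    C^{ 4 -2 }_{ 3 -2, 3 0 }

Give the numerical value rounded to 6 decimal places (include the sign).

+0.139573  (= +√(3/154))

triangle: 2!×4!×4!/11! = 1152/39916800
(j±m)!: 1!×5!×3!×3!×2!×6! = 6220800
prefactor² = (2J+1)×Δ×N² = 124416/77
  k=1: −1/(1!×1!×4!×2!×0!×2!) = -1/96
  k=2: +1/(2!×0!×3!×1!×1!×3!) = 1/72
Σ = 1/288  ⇒  CG² = 124416/77×1/288² = 3/154
CG = +√(3/154) = +0.139573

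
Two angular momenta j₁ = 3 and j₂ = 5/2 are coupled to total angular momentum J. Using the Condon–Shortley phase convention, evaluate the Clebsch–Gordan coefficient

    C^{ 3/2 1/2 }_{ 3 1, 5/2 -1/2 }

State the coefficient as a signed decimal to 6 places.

-0.097590

j₁+j₂−J=4  J+j₁−j₂=2  J−j₁+j₂=1  j₁+j₂+J+1=8
(j₁±m₁, j₂±m₂, J±M) = (4,2,2,3,2,1)
P² = 192/35
sum k=1..2:
  [1] −1/6 = -1/6
  [2] +1/8 = 1/8
S = -1/24
C² = P²·S² = 1/105 ; C = -0.097590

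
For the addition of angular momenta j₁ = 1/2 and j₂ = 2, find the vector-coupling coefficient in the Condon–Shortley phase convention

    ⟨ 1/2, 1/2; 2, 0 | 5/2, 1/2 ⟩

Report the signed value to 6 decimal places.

√[6·0!1!4!/6! · 1!0!2!2!3!2!] = √(48/5)
  +(−1)^0/∏(0,0,0,2,1,2)! = 1/4  (running 1/4)
⟨..|..⟩ = √(48/5)·(1/4) = +0.774597

+√(3/5) ≈ +0.774597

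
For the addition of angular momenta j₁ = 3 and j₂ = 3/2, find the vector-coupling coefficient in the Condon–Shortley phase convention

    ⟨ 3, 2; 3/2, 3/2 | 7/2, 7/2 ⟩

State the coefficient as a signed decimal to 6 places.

√[8·1!5!2!/9! · 5!1!3!0!7!0!] = √(19200)
  +(−1)^1/∏(1,0,0,2,5,0)! = -1/240  (running -1/240)
⟨..|..⟩ = √(19200)·(-1/240) = -0.577350

-0.577350  (= −√(1/3))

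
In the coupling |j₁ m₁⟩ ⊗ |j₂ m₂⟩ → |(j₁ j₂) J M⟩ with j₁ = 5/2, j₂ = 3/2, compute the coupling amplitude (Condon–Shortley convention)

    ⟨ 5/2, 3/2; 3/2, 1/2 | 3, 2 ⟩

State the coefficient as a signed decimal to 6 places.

+0.288675

√[7·1!4!2!/8! · 4!1!2!1!5!1!] = √(48)
  +(−1)^0/∏(0,1,1,2,3,0)! = 1/12  (running 1/12)
  +(−1)^1/∏(1,0,0,1,4,1)! = -1/24  (running 1/24)
⟨..|..⟩ = √(48)·(1/24) = +0.288675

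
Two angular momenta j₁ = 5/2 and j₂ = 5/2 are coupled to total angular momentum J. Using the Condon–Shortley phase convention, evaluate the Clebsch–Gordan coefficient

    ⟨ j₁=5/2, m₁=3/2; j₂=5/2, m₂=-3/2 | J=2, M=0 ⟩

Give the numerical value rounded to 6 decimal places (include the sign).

j₁+j₂−J=3  J+j₁−j₂=2  J−j₁+j₂=2  j₁+j₂+J+1=8
(j₁±m₁, j₂±m₂, J±M) = (4,1,1,4,2,2)
P² = 48/7
sum k=0..1:
  [0] +1/6 = 1/6
  [1] −1/8 = -1/8
S = 1/24
C² = P²·S² = 1/84 ; C = +0.109109

+√(1/84) ≈ +0.109109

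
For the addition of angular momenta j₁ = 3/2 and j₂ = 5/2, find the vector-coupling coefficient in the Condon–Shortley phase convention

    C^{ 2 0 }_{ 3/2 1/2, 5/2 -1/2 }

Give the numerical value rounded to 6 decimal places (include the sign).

-0.267261

√[5·2!1!3!/7! · 2!1!2!3!2!2!] = √(8/7)
  +(−1)^0/∏(0,2,1,2,0,1)! = 1/4  (running 1/4)
  +(−1)^1/∏(1,1,0,1,1,2)! = -1/2  (running -1/4)
⟨..|..⟩ = √(8/7)·(-1/4) = -0.267261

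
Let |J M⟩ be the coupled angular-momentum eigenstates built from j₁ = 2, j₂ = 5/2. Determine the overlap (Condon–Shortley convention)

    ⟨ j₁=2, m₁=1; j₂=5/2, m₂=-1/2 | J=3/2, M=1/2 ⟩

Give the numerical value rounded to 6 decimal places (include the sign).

-0.487950

√[4·3!1!2!/7! · 3!1!2!3!2!1!] = √(48/35)
  +(−1)^0/∏(0,3,1,2,0,0)! = 1/12  (running 1/12)
  +(−1)^1/∏(1,2,0,1,1,1)! = -1/2  (running -5/12)
⟨..|..⟩ = √(48/35)·(-5/12) = -0.487950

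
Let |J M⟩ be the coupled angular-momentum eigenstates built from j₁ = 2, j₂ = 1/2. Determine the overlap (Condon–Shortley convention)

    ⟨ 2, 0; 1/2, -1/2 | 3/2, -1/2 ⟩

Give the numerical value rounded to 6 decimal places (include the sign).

+0.632456

√[4·1!3!0!/5! · 2!2!0!1!1!2!] = √(8/5)
  +(−1)^0/∏(0,1,2,0,1,0)! = 1/2  (running 1/2)
⟨..|..⟩ = √(8/5)·(1/2) = +0.632456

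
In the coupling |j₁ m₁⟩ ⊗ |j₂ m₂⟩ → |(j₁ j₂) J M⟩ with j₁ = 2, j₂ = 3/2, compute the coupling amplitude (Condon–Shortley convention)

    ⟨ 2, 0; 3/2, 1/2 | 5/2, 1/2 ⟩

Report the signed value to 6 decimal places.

j₁+j₂−J=1  J+j₁−j₂=3  J−j₁+j₂=2  j₁+j₂+J+1=7
(j₁±m₁, j₂±m₂, J±M) = (2,2,2,1,3,2)
P² = 48/35
sum k=0..1:
  [0] +1/4 = 1/4
  [1] −1/2 = -1/2
S = -1/4
C² = P²·S² = 3/35 ; C = -0.292770

−√(3/35) = -0.292770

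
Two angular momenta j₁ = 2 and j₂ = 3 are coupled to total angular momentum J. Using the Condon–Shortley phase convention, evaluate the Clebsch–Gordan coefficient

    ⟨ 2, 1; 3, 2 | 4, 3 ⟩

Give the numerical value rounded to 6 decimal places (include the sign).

−√(1/20) ≈ -0.223607

triangle: 1!·3!·5!/10! = 720/3628800
(j±m)!: 3!·1!·5!·1!·7!·1! = 3628800
prefactor² = (2J+1)·Δ·N² = 6480
  k=0: +1/(0!·1!·1!·5!·2!·0!) = 1/240
  k=1: −1/(1!·0!·0!·4!·3!·1!) = -1/144
Σ = -1/360  ⇒  CG² = 6480·(-1/360)² = 1/20
CG = −√(1/20) = -0.223607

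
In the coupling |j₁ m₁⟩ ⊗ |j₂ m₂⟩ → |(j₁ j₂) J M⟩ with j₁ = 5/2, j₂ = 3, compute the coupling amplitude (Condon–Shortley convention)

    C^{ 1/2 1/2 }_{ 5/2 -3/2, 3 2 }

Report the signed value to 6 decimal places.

j₁+j₂−J=5  J+j₁−j₂=0  J−j₁+j₂=1  j₁+j₂+J+1=7
(j₁±m₁, j₂±m₂, J±M) = (1,4,5,1,1,0)
P² = 960/7
sum k=4..4:
  [4] +1/24 = 1/24
S = 1/24
C² = P²·S² = 5/21 ; C = +0.487950

+√(5/21) = +0.487950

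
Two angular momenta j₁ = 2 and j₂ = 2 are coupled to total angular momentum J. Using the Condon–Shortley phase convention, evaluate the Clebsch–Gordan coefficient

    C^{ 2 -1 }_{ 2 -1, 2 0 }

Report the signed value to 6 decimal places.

triangle: 2!·2!·2!/7! = 8/5040
(j±m)!: 1!·3!·2!·2!·1!·3! = 144
prefactor² = (2J+1)·Δ·N² = 8/7
  k=1: −1/(1!·1!·2!·1!·0!·1!) = -1/2
  k=2: +1/(2!·0!·1!·0!·1!·2!) = 1/4
Σ = -1/4  ⇒  CG² = 8/7·(-1/4)² = 1/14
CG = −√(1/14) = -0.267261

-0.267261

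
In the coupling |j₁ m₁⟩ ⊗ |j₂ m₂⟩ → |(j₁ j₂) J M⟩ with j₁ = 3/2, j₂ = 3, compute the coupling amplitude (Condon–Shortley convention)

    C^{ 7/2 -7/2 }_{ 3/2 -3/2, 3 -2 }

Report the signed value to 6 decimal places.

-0.577350

j₁+j₂−J=1  J+j₁−j₂=2  J−j₁+j₂=5  j₁+j₂+J+1=9
(j₁±m₁, j₂±m₂, J±M) = (0,3,1,5,0,7)
P² = 19200
sum k=1..1:
  [1] −1/240 = -1/240
S = -1/240
C² = P²·S² = 1/3 ; C = -0.577350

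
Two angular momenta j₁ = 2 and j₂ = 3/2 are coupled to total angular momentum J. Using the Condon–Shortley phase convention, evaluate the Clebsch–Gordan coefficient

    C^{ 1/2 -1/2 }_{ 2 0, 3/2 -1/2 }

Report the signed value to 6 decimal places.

j₁+j₂−J=3  J+j₁−j₂=1  J−j₁+j₂=0  j₁+j₂+J+1=5
(j₁±m₁, j₂±m₂, J±M) = (2,2,1,2,0,1)
P² = 4/5
sum k=1..1:
  [1] −1/2 = -1/2
S = -1/2
C² = P²·S² = 1/5 ; C = -0.447214

-0.447214  (= −√(1/5))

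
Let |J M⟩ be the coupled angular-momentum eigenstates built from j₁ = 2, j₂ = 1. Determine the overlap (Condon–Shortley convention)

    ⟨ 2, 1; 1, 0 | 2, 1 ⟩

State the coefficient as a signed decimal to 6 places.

+√(1/6) ≈ +0.408248

j₁+j₂−J=1  J+j₁−j₂=3  J−j₁+j₂=1  j₁+j₂+J+1=6
(j₁±m₁, j₂±m₂, J±M) = (3,1,1,1,3,1)
P² = 3/2
sum k=0..1:
  [0] +1/2 = 1/2
  [1] −1/6 = -1/6
S = 1/3
C² = P²·S² = 1/6 ; C = +0.408248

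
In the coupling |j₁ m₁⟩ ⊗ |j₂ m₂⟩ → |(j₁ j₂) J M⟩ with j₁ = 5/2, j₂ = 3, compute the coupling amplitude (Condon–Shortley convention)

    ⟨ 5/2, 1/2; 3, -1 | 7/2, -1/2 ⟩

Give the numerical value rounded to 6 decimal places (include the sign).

√[8·2!3!4!/10! · 3!2!2!4!3!4!] = √(9216/175)
  +(−1)^0/∏(0,2,2,2,1,2)! = 1/16  (running 1/16)
  +(−1)^1/∏(1,1,1,1,2,3)! = -1/12  (running -1/48)
  +(−1)^2/∏(2,0,0,0,3,4)! = 1/288  (running -5/288)
⟨..|..⟩ = √(9216/175)·(-5/288) = -0.125988

−√(1/63) ≈ -0.125988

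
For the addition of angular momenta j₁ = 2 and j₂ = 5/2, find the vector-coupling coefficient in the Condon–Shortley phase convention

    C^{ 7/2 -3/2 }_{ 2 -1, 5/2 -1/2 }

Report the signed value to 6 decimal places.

-0.308607  (= −√(2/21))

√[8·1!3!4!/9! · 1!3!2!3!2!5!] = √(384/7)
  +(−1)^0/∏(0,1,3,2,0,2)! = 1/24  (running 1/24)
  +(−1)^1/∏(1,0,2,1,1,3)! = -1/12  (running -1/24)
⟨..|..⟩ = √(384/7)·(-1/24) = -0.308607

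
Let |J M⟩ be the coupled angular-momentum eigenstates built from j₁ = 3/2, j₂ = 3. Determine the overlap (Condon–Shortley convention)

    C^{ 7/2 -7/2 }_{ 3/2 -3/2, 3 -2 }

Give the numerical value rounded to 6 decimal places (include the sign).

−√(1/3) = -0.577350

√[8·1!2!5!/9! · 0!3!1!5!0!7!] = √(19200)
  +(−1)^1/∏(1,0,2,0,0,5)! = -1/240  (running -1/240)
⟨..|..⟩ = √(19200)·(-1/240) = -0.577350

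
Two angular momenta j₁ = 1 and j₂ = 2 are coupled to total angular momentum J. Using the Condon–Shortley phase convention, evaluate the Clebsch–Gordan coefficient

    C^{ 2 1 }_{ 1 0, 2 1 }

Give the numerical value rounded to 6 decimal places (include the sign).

-0.408248  (= −√(1/6))

triangle: 1!·1!·3!/6! = 6/720
(j±m)!: 1!·1!·3!·1!·3!·1! = 36
prefactor² = (2J+1)·Δ·N² = 3/2
  k=0: +1/(0!·1!·1!·3!·0!·0!) = 1/6
  k=1: −1/(1!·0!·0!·2!·1!·1!) = -1/2
Σ = -1/3  ⇒  CG² = 3/2·(-1/3)² = 1/6
CG = −√(1/6) = -0.408248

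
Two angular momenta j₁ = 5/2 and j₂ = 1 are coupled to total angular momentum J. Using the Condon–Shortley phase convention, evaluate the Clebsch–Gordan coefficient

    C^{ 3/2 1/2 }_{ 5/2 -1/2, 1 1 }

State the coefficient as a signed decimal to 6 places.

√[4·2!3!0!/6! · 2!3!2!0!2!1!] = √(16/5)
  +(−1)^2/∏(2,0,1,0,2,0)! = 1/4  (running 1/4)
⟨..|..⟩ = √(16/5)·(1/4) = +0.447214

+√(1/5) = +0.447214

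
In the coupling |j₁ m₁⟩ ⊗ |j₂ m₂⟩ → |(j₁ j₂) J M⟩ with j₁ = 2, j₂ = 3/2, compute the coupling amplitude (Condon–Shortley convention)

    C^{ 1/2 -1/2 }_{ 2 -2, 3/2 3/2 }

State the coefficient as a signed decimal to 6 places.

-0.632456

√[2·3!1!0!/5! · 0!4!3!0!0!1!] = √(72/5)
  +(−1)^3/∏(3,0,1,0,0,0)! = -1/6  (running -1/6)
⟨..|..⟩ = √(72/5)·(-1/6) = -0.632456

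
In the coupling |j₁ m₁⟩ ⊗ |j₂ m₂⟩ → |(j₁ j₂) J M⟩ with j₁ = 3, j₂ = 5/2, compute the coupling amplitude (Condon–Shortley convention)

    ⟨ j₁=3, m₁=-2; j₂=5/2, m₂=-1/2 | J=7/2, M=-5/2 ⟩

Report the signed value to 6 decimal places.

-0.178174

triangle: 2!×4!×3!/10! = 288/3628800
(j±m)!: 1!×5!×2!×3!×1!×6! = 1036800
prefactor² = (2J+1)×Δ×N² = 4608/7
  k=1: −1/(1!×1!×4!×1!×0!×2!) = -1/48
  k=2: +1/(2!×0!×3!×0!×1!×3!) = 1/72
Σ = -1/144  ⇒  CG² = 4608/7×(-1/144)² = 2/63
CG = −√(2/63) = -0.178174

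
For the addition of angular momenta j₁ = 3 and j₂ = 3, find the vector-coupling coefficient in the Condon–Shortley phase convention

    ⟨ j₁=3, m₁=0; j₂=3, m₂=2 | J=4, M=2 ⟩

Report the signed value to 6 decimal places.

triangle: 2!×4!×4!/11! = 1152/39916800
(j±m)!: 3!×3!×5!×1!×6!×2! = 6220800
prefactor² = (2J+1)×Δ×N² = 124416/77
  k=1: −1/(1!×1!×2!×4!×2!×0!) = -1/96
  k=2: +1/(2!×0!×1!×3!×3!×1!) = 1/72
Σ = 1/288  ⇒  CG² = 124416/77×1/288² = 3/154
CG = +√(3/154) = +0.139573

+0.139573  (= +√(3/154))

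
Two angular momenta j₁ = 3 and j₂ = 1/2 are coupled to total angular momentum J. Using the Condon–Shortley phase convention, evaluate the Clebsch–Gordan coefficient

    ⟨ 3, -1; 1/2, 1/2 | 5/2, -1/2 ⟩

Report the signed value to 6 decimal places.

-0.755929

triangle: 1!*5!*0!/7! = 120/5040
(j±m)!: 2!*4!*1!*0!*2!*3! = 576
prefactor² = (2J+1)*Δ*N² = 576/7
  k=1: −1/(1!*0!*3!*0!*2!*0!) = -1/12
Σ = -1/12  ⇒  CG² = 576/7*(-1/12)² = 4/7
CG = −√(4/7) = -0.755929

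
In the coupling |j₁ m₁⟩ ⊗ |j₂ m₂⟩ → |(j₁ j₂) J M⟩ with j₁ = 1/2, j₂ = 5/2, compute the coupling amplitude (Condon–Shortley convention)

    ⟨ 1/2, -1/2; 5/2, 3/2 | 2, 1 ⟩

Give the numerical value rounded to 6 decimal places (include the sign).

−√(2/3) ≈ -0.816497

triangle: 1!*0!*4!/6! = 24/720
(j±m)!: 0!*1!*4!*1!*3!*1! = 144
prefactor² = (2J+1)*Δ*N² = 24
  k=1: −1/(1!*0!*0!*3!*0!*1!) = -1/6
Σ = -1/6  ⇒  CG² = 24*(-1/6)² = 2/3
CG = −√(2/3) = -0.816497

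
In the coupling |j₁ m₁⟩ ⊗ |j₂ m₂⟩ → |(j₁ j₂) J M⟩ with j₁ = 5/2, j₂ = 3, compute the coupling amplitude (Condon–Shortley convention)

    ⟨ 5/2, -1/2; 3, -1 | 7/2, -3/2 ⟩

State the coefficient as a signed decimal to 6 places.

j₁+j₂−J=2  J+j₁−j₂=3  J−j₁+j₂=4  j₁+j₂+J+1=10
(j₁±m₁, j₂±m₂, J±M) = (2,3,2,4,2,5)
P² = 3072/35
sum k=0..2:
  [0] +1/48 = 1/48
  [1] −1/12 = -1/12
  [2] +1/96 = 1/96
S = -5/96
C² = P²·S² = 5/21 ; C = -0.487950

−√(5/21) = -0.487950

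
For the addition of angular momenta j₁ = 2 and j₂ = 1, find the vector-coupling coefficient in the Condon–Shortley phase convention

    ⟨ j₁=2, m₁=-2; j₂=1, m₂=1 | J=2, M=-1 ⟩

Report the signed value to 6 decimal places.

-0.577350

triangle: 1!×3!×1!/6! = 6/720
(j±m)!: 0!×4!×2!×0!×1!×3! = 288
prefactor² = (2J+1)×Δ×N² = 12
  k=1: −1/(1!×0!×3!×1!×0!×0!) = -1/6
Σ = -1/6  ⇒  CG² = 12×(-1/6)² = 1/3
CG = −√(1/3) = -0.577350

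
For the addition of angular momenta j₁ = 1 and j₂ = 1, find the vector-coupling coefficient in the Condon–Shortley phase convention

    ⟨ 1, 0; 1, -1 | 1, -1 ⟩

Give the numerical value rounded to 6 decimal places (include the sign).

√[3·1!1!1!/4! · 1!1!0!2!0!2!] = √(1/2)
  +(−1)^0/∏(0,1,1,0,0,1)! = 1  (running 1)
⟨..|..⟩ = √(1/2)·(1) = +0.707107

+0.707107  (= +√(1/2))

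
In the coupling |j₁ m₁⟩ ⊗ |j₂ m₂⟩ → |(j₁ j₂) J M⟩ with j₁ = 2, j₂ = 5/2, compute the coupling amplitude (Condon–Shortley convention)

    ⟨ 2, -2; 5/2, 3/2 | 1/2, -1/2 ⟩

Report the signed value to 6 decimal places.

+√(1/15) = +0.258199

√[2·4!0!1!/6! · 0!4!4!1!0!1!] = √(192/5)
  +(−1)^4/∏(4,0,0,0,0,1)! = 1/24  (running 1/24)
⟨..|..⟩ = √(192/5)·(1/24) = +0.258199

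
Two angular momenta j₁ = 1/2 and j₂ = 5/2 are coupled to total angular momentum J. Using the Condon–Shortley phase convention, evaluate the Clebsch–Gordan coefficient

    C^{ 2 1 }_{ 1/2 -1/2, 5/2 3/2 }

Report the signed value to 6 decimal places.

j₁+j₂−J=1  J+j₁−j₂=0  J−j₁+j₂=4  j₁+j₂+J+1=6
(j₁±m₁, j₂±m₂, J±M) = (0,1,4,1,3,1)
P² = 24
sum k=1..1:
  [1] −1/6 = -1/6
S = -1/6
C² = P²·S² = 2/3 ; C = -0.816497

−√(2/3) = -0.816497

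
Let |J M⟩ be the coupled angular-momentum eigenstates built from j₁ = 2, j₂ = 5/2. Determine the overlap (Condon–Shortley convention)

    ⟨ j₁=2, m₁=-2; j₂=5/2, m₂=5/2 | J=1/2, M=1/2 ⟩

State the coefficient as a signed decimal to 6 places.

+√(1/3) ≈ +0.577350

j₁+j₂−J=4  J+j₁−j₂=0  J−j₁+j₂=1  j₁+j₂+J+1=6
(j₁±m₁, j₂±m₂, J±M) = (0,4,5,0,1,0)
P² = 192
sum k=4..4:
  [4] +1/24 = 1/24
S = 1/24
C² = P²·S² = 1/3 ; C = +0.577350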